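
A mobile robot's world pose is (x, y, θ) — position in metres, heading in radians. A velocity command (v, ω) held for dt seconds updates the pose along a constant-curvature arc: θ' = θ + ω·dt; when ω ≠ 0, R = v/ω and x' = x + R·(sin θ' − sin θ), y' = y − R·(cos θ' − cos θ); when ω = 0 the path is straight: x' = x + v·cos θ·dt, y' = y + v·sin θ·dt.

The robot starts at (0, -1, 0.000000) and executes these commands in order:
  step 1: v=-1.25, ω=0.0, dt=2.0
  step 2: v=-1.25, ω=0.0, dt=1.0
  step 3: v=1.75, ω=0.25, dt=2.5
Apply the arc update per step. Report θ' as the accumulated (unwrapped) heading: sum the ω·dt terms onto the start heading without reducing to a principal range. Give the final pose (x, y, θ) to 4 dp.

step 1: θ'=0.0000 (straight) → pose (-2.5000, -1.0000, 0.0000)
step 2: θ'=0.0000 (straight) → pose (-3.7500, -1.0000, 0.0000)
step 3: θ'=0.6250 (R=7.0000) → pose (0.3457, 0.3233, 0.6250)

(0.3457, 0.3233, 0.6250)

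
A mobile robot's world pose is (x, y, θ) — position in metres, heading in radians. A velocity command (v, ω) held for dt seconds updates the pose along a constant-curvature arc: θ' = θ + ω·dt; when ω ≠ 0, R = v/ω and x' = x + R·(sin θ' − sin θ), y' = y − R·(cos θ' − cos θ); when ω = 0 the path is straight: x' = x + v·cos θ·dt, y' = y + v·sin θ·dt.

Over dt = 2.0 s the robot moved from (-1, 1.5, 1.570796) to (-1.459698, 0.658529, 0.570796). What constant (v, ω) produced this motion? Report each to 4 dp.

Δθ = 0.570796 − 1.570796 = -1.000000
ω = Δθ/dt = -1.000000/2.0 = -0.5000
R = −Δy/(cos θ' − cos θ) = 1.0000
v = R·ω = 1.0000·-0.5000 = -0.5000

v = -0.5000, ω = -0.5000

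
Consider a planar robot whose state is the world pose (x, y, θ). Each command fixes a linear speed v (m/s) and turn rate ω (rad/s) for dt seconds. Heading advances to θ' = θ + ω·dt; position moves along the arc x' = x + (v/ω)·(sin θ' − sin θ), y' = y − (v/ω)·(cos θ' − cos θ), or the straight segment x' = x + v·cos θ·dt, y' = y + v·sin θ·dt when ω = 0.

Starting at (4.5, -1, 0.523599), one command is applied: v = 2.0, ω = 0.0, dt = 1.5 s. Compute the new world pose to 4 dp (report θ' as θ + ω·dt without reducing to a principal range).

(7.0981, 0.5000, 0.5236)

θ' = 0.5236 + 0.0·1.5 = 0.5236
ω = 0 → straight: x' = 4.5 + 2.0·cos(0.5236)·1.5 = 7.0981
y' = -1 + 2.0·sin(0.5236)·1.5 = 0.5000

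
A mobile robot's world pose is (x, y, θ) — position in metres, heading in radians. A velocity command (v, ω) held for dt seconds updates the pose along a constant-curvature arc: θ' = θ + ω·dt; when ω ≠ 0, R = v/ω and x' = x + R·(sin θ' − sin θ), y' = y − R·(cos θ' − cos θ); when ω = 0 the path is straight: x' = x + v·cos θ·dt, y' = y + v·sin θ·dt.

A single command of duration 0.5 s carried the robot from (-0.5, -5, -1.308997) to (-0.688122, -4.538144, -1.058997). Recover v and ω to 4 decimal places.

v = -1.0000, ω = 0.5000

Δθ = -1.058997 − -1.308997 = 0.250000
ω = Δθ/dt = 0.250000/0.5 = 0.5000
R = −Δy/(cos θ' − cos θ) = -2.0000
v = R·ω = -2.0000·0.5000 = -1.0000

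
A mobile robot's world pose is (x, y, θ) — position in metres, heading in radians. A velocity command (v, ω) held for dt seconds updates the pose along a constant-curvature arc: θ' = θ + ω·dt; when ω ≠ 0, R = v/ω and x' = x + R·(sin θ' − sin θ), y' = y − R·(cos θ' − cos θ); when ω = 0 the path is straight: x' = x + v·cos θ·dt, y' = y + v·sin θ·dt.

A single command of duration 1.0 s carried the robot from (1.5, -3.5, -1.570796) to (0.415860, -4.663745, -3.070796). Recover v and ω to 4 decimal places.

v = 1.7500, ω = -1.5000

Δθ = -3.070796 − -1.570796 = -1.500000
ω = Δθ/dt = -1.500000/1.0 = -1.5000
R = −Δy/(cos θ' − cos θ) = -1.1667
v = R·ω = -1.1667·-1.5000 = 1.7500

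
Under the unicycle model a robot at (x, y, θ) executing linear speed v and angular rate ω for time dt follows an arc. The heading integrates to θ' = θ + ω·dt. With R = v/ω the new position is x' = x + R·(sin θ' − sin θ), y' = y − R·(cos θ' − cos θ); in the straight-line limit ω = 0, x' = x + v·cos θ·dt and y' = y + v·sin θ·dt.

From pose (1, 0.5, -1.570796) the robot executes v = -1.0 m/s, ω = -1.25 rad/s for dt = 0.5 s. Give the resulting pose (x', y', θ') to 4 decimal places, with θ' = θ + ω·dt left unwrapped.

(1.1512, 0.9681, -2.1958)

θ' = -1.5708 + -1.25·0.5 = -2.1958
R = v/ω = -1.0/-1.25 = 0.8000
x' = 1 + 0.8000·(sin -2.1958 − sin -1.5708) = 1.1512
y' = 0.5 − 0.8000·(cos -2.1958 − cos -1.5708) = 0.9681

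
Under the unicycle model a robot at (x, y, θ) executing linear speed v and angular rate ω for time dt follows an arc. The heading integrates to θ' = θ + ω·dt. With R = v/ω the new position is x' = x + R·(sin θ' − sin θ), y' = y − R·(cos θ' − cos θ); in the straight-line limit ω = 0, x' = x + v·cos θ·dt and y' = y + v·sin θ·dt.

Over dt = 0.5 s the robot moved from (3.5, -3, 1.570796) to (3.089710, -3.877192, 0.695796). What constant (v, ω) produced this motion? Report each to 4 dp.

v = -2.0000, ω = -1.7500

Δθ = 0.695796 − 1.570796 = -0.875000
ω = Δθ/dt = -0.875000/0.5 = -1.7500
R = −Δy/(cos θ' − cos θ) = 1.1429
v = R·ω = 1.1429·-1.7500 = -2.0000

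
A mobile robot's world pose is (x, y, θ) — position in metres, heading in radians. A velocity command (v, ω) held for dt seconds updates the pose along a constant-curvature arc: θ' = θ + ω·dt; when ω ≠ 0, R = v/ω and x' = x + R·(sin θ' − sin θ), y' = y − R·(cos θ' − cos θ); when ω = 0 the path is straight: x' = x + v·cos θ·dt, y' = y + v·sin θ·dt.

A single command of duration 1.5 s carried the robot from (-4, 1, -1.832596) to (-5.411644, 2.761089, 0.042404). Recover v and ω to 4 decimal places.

v = -1.7500, ω = 1.2500

Δθ = 0.042404 − -1.832596 = 1.875000
ω = Δθ/dt = 1.875000/1.5 = 1.2500
R = −Δy/(cos θ' − cos θ) = -1.4000
v = R·ω = -1.4000·1.2500 = -1.7500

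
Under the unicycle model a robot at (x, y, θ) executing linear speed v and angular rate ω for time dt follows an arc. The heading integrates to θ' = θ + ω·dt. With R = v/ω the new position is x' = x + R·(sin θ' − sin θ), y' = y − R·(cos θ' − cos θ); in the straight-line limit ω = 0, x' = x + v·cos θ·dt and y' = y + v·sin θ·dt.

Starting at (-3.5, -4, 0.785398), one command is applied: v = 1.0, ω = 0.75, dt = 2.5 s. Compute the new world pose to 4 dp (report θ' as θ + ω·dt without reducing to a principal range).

(-3.8257, -1.8753, 2.6604)

θ' = 0.7854 + 0.75·2.5 = 2.6604
R = v/ω = 1.0/0.75 = 1.3333
x' = -3.5 + 1.3333·(sin 2.6604 − sin 0.7854) = -3.8257
y' = -4 − 1.3333·(cos 2.6604 − cos 0.7854) = -1.8753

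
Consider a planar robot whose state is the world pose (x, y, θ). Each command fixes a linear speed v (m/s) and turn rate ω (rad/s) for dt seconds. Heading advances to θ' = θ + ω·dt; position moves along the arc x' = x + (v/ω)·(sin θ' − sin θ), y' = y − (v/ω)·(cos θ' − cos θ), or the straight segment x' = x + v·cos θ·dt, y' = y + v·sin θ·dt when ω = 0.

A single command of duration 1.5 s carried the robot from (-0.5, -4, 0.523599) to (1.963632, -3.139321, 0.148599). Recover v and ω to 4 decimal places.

Δθ = 0.148599 − 0.523599 = -0.375000
ω = Δθ/dt = -0.375000/1.5 = -0.2500
R = Δx/(sin θ' − sin θ) = -7.0000
v = R·ω = -7.0000·-0.2500 = 1.7500

v = 1.7500, ω = -0.2500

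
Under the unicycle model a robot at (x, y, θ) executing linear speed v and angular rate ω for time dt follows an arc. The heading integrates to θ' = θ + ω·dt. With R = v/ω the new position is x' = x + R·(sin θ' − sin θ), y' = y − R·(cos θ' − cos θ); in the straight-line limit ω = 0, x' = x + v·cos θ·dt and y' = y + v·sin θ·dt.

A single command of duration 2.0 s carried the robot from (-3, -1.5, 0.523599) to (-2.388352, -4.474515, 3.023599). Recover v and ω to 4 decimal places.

Δθ = 3.023599 − 0.523599 = 2.500000
ω = Δθ/dt = 2.500000/2.0 = 1.2500
R = −Δy/(cos θ' − cos θ) = -1.6000
v = R·ω = -1.6000·1.2500 = -2.0000

v = -2.0000, ω = 1.2500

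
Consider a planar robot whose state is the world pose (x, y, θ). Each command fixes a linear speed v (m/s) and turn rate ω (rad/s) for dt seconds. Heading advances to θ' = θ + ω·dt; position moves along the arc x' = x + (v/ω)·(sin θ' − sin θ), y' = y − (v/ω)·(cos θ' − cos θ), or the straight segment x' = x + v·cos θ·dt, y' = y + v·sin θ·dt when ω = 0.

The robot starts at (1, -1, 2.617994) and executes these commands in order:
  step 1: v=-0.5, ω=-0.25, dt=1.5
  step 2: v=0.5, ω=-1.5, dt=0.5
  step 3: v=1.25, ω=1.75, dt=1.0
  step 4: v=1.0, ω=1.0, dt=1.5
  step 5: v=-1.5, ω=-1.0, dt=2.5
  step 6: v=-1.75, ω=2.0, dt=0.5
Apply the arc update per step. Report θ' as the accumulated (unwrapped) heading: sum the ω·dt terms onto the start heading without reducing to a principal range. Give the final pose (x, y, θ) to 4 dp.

step 1: θ'=2.2430 (R=2.0000) → pose (1.5649, -1.4866, 2.2430)
step 2: θ'=1.4930 (R=-0.3333) → pose (1.4934, -1.2532, 1.4930)
step 3: θ'=3.2430 (R=0.7143) → pose (0.7090, -0.4870, 3.2430)
step 4: θ'=4.7430 (R=1.0000) → pose (-0.1893, -1.5125, 4.7430)
step 5: θ'=2.2430 (R=1.5000) → pose (2.4836, -0.5325, 2.2430)
step 6: θ'=3.2430 (R=-0.8750) → pose (3.2569, -0.8582, 3.2430)

(3.2569, -0.8582, 3.2430)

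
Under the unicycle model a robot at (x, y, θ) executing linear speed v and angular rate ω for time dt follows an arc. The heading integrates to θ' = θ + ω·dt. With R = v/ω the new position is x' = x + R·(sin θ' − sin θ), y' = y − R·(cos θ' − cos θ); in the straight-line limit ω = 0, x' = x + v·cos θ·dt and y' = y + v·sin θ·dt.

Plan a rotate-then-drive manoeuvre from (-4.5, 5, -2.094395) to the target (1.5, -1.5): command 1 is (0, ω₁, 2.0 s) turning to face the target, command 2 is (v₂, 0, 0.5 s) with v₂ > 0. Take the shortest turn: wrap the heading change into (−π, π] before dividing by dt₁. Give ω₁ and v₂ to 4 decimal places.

ω₁ = 0.6345, v₂ = 17.6918

heading to target = atan2(-1.5−5, 1.5−-4.5) = -0.8254
Δθ = wrap(-0.8254 − -2.0944) = 1.2690; ω₁ = Δθ/dt₁ = 0.6345
distance = √((1.5−-4.5)² + (-1.5−5)²) = 8.8459; v₂ = distance/dt₂ = 17.6918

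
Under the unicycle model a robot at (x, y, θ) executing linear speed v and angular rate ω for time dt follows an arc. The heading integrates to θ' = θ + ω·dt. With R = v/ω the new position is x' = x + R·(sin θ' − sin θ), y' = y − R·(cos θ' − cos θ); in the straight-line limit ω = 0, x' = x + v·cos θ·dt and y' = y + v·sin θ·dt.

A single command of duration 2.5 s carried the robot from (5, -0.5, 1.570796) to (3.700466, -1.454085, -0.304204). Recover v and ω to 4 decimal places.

Δθ = -0.304204 − 1.570796 = -1.875000
ω = Δθ/dt = -1.875000/2.5 = -0.7500
R = Δx/(sin θ' − sin θ) = 1.0000
v = R·ω = 1.0000·-0.7500 = -0.7500

v = -0.7500, ω = -0.7500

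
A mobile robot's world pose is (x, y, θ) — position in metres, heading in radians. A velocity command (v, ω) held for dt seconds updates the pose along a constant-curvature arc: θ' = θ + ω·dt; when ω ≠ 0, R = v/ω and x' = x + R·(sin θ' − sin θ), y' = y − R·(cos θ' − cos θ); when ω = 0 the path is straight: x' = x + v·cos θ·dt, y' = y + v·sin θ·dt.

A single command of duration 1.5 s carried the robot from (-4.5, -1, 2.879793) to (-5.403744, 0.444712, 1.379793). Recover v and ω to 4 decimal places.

v = 1.2500, ω = -1.0000

Δθ = 1.379793 − 2.879793 = -1.500000
ω = Δθ/dt = -1.500000/1.5 = -1.0000
R = −Δy/(cos θ' − cos θ) = -1.2500
v = R·ω = -1.2500·-1.0000 = 1.2500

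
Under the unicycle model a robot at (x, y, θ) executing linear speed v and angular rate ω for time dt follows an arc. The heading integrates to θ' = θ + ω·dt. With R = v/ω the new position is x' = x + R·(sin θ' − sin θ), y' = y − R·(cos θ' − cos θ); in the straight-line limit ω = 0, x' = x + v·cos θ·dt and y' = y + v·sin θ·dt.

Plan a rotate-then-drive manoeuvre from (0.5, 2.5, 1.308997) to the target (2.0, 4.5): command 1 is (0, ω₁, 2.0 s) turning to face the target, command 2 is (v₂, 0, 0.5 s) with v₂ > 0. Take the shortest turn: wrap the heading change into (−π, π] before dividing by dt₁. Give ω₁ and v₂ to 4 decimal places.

heading to target = atan2(4.5−2.5, 2−0.5) = 0.9273
Δθ = wrap(0.9273 − 1.3090) = -0.3817; ω₁ = Δθ/dt₁ = -0.1909
distance = √((2−0.5)² + (4.5−2.5)²) = 2.5000; v₂ = distance/dt₂ = 5.0000

ω₁ = -0.1909, v₂ = 5.0000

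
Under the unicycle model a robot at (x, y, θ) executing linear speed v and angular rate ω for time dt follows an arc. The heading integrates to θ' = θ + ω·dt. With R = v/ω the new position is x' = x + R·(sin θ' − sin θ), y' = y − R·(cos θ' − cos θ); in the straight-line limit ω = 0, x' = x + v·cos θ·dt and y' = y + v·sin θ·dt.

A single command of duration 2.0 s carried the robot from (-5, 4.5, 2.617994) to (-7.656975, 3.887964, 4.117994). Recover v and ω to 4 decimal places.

Δθ = 4.117994 − 2.617994 = 1.500000
ω = Δθ/dt = 1.500000/2.0 = 0.7500
R = Δx/(sin θ' − sin θ) = 2.0000
v = R·ω = 2.0000·0.7500 = 1.5000

v = 1.5000, ω = 0.7500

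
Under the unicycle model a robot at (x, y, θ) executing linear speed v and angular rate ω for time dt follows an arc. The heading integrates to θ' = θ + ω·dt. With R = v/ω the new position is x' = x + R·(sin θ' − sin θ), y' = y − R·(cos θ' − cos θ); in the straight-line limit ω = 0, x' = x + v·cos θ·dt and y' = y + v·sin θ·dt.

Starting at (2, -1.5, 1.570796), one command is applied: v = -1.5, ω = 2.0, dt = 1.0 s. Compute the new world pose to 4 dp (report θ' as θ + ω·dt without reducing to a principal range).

(3.0621, -2.1820, 3.5708)

θ' = 1.5708 + 2.0·1.0 = 3.5708
R = v/ω = -1.5/2.0 = -0.7500
x' = 2 + -0.7500·(sin 3.5708 − sin 1.5708) = 3.0621
y' = -1.5 − -0.7500·(cos 3.5708 − cos 1.5708) = -2.1820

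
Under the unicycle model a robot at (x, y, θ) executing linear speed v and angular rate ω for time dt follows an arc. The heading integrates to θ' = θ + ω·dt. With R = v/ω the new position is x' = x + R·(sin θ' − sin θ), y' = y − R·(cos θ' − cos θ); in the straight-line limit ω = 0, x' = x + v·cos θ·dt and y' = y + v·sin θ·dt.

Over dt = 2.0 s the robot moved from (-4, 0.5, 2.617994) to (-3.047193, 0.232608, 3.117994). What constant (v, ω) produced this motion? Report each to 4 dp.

Δθ = 3.117994 − 2.617994 = 0.500000
ω = Δθ/dt = 0.500000/2.0 = 0.2500
R = Δx/(sin θ' − sin θ) = -2.0000
v = R·ω = -2.0000·0.2500 = -0.5000

v = -0.5000, ω = 0.2500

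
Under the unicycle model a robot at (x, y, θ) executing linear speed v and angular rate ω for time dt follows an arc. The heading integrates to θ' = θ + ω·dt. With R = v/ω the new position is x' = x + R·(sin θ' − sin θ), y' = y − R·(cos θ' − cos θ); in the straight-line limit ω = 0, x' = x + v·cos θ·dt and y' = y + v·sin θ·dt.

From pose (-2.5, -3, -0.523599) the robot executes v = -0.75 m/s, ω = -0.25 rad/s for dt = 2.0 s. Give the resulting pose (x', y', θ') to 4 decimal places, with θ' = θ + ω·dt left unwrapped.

(-3.5620, -1.9628, -1.0236)

θ' = -0.5236 + -0.25·2.0 = -1.0236
R = v/ω = -0.75/-0.25 = 3.0000
x' = -2.5 + 3.0000·(sin -1.0236 − sin -0.5236) = -3.5620
y' = -3 − 3.0000·(cos -1.0236 − cos -0.5236) = -1.9628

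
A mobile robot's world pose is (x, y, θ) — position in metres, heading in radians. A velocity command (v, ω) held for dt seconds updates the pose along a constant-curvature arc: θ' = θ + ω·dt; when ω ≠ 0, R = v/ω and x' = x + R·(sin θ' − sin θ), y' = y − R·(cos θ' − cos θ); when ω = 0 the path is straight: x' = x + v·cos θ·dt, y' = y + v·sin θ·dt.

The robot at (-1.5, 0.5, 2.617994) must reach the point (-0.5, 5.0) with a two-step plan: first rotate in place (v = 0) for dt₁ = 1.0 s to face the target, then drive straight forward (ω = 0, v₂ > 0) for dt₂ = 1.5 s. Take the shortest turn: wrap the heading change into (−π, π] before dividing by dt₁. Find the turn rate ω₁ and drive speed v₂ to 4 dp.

heading to target = atan2(5−0.5, -0.5−-1.5) = 1.3521
Δθ = wrap(1.3521 − 2.6180) = -1.2659; ω₁ = Δθ/dt₁ = -1.2659
distance = √((-0.5−-1.5)² + (5−0.5)²) = 4.6098; v₂ = distance/dt₂ = 3.0732

ω₁ = -1.2659, v₂ = 3.0732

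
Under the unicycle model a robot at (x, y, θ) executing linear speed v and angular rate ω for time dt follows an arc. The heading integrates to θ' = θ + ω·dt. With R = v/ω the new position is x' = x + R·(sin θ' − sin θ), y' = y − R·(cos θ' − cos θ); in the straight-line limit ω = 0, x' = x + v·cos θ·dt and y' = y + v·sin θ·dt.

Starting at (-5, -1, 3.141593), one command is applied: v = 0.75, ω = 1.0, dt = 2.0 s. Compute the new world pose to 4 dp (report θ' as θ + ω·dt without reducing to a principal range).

(-5.6820, -2.0621, 5.1416)

θ' = 3.1416 + 1.0·2.0 = 5.1416
R = v/ω = 0.75/1.0 = 0.7500
x' = -5 + 0.7500·(sin 5.1416 − sin 3.1416) = -5.6820
y' = -1 − 0.7500·(cos 5.1416 − cos 3.1416) = -2.0621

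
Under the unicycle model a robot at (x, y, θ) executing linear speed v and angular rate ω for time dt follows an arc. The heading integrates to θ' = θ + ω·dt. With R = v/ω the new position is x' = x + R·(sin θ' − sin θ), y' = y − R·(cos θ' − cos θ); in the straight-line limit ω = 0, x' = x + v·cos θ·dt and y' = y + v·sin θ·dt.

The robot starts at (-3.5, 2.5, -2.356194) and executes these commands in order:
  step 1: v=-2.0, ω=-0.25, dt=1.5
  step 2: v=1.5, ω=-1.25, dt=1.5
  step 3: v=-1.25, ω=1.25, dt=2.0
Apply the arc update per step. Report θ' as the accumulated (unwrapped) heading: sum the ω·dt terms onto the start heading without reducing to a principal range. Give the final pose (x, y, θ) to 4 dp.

step 1: θ'=-2.7312 (R=8.0000) → pose (-1.0349, 4.1788, -2.7312)
step 2: θ'=-4.6062 (R=-1.2000) → pose (-2.7070, 5.1520, -4.6062)
step 3: θ'=-2.1062 (R=-1.0000) → pose (-0.8525, 4.7478, -2.1062)

(-0.8525, 4.7478, -2.1062)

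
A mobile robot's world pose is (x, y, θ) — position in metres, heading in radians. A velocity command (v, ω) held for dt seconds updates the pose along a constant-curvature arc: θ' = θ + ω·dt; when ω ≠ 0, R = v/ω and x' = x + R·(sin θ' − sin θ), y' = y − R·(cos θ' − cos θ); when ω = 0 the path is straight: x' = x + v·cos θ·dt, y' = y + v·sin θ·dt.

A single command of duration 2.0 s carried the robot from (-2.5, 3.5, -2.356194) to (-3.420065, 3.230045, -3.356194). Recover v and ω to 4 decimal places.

v = 0.5000, ω = -0.5000

Δθ = -3.356194 − -2.356194 = -1.000000
ω = Δθ/dt = -1.000000/2.0 = -0.5000
R = Δx/(sin θ' − sin θ) = -1.0000
v = R·ω = -1.0000·-0.5000 = 0.5000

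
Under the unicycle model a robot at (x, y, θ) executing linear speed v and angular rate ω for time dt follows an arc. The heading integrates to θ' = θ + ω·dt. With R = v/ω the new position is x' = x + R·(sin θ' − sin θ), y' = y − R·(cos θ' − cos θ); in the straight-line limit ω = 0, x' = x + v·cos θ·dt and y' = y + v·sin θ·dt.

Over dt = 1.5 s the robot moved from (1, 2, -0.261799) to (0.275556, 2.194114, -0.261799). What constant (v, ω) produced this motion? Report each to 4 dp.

Δθ = -0.261799 − -0.261799 = 0.000000
ω = Δθ/dt = 0.000000/1.5 = 0.0000
ω = 0 → v = (Δx·cos θ + Δy·sin θ)/dt = -0.5000

v = -0.5000, ω = 0.0000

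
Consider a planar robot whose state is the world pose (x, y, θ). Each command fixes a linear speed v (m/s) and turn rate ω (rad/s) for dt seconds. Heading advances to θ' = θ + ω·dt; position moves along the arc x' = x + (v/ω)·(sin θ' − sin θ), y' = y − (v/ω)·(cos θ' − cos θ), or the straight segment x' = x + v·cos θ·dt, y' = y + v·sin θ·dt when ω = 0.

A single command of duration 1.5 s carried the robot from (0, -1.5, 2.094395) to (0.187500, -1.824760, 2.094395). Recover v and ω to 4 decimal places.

v = -0.2500, ω = 0.0000

Δθ = 2.094395 − 2.094395 = 0.000000
ω = Δθ/dt = 0.000000/1.5 = 0.0000
ω = 0 → v = (Δx·cos θ + Δy·sin θ)/dt = -0.2500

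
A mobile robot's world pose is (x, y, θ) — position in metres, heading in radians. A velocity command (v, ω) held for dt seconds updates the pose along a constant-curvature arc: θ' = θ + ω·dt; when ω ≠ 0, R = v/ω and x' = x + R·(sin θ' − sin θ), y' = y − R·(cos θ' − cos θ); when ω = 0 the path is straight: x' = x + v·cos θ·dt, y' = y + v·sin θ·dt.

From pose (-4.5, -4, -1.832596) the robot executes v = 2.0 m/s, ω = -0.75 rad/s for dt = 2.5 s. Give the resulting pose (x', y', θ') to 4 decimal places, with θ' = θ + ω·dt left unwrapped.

θ' = -1.8326 + -0.75·2.5 = -3.7076
R = v/ω = 2.0/-0.75 = -2.6667
x' = -4.5 + -2.6667·(sin -3.7076 − sin -1.8326) = -8.5058
y' = -4 − -2.6667·(cos -3.7076 − cos -1.8326) = -5.5606

(-8.5058, -5.5606, -3.7076)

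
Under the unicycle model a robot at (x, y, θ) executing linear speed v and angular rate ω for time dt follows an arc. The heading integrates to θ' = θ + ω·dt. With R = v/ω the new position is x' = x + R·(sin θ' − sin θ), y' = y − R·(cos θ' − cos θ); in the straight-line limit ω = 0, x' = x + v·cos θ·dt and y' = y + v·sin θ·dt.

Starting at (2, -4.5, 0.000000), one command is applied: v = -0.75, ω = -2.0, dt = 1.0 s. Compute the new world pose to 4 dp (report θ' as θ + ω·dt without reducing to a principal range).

θ' = 0.0000 + -2.0·1.0 = -2.0000
R = v/ω = -0.75/-2.0 = 0.3750
x' = 2 + 0.3750·(sin -2.0000 − sin 0.0000) = 1.6590
y' = -4.5 − 0.3750·(cos -2.0000 − cos 0.0000) = -3.9689

(1.6590, -3.9689, -2.0000)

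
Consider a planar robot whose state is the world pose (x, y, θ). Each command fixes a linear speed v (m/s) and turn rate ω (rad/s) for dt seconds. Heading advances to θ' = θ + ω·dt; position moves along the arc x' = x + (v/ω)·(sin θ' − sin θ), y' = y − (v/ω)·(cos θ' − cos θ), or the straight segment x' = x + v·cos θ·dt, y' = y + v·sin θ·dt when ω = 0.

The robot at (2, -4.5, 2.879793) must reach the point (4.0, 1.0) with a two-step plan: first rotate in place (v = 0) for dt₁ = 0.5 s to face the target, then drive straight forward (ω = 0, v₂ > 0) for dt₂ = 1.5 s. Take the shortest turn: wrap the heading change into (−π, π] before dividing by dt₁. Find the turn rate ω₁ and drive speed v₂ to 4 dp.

heading to target = atan2(1−-4.5, 4−2) = 1.2220
Δθ = wrap(1.2220 − 2.8798) = -1.6578; ω₁ = Δθ/dt₁ = -3.3155
distance = √((4−2)² + (1−-4.5)²) = 5.8523; v₂ = distance/dt₂ = 3.9016

ω₁ = -3.3155, v₂ = 3.9016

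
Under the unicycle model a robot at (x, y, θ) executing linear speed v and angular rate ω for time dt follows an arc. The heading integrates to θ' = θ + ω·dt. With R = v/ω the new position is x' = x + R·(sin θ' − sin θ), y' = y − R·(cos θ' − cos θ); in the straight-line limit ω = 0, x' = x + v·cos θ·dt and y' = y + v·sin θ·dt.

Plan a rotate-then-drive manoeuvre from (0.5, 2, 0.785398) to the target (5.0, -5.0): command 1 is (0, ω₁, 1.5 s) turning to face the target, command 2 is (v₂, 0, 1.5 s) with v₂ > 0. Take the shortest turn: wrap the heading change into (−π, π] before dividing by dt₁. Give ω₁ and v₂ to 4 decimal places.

ω₁ = -1.1899, v₂ = 5.5478

heading to target = atan2(-5−2, 5−0.5) = -0.9995
Δθ = wrap(-0.9995 − 0.7854) = -1.7849; ω₁ = Δθ/dt₁ = -1.1899
distance = √((5−0.5)² + (-5−2)²) = 8.3217; v₂ = distance/dt₂ = 5.5478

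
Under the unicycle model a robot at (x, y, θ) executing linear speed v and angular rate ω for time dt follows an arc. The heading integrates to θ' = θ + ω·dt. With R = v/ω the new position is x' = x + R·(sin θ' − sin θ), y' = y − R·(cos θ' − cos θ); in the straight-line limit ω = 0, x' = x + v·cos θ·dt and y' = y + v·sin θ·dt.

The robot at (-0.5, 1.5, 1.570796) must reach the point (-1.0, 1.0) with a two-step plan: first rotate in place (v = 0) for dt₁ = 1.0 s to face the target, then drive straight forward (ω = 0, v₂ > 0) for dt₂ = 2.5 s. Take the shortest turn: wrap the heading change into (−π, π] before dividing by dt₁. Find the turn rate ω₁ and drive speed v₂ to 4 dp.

heading to target = atan2(1−1.5, -1−-0.5) = -2.3562
Δθ = wrap(-2.3562 − 1.5708) = 2.3562; ω₁ = Δθ/dt₁ = 2.3562
distance = √((-1−-0.5)² + (1−1.5)²) = 0.7071; v₂ = distance/dt₂ = 0.2828

ω₁ = 2.3562, v₂ = 0.2828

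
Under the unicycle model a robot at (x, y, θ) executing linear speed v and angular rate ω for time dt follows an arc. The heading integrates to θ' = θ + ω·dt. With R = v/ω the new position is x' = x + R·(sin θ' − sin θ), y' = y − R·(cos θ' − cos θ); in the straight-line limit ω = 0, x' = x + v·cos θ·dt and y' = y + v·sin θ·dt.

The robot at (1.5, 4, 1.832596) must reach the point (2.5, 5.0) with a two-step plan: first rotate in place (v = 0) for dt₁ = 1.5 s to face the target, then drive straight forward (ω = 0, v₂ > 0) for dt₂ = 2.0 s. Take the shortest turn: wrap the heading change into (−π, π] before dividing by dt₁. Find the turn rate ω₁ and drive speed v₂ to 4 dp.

heading to target = atan2(5−4, 2.5−1.5) = 0.7854
Δθ = wrap(0.7854 − 1.8326) = -1.0472; ω₁ = Δθ/dt₁ = -0.6981
distance = √((2.5−1.5)² + (5−4)²) = 1.4142; v₂ = distance/dt₂ = 0.7071

ω₁ = -0.6981, v₂ = 0.7071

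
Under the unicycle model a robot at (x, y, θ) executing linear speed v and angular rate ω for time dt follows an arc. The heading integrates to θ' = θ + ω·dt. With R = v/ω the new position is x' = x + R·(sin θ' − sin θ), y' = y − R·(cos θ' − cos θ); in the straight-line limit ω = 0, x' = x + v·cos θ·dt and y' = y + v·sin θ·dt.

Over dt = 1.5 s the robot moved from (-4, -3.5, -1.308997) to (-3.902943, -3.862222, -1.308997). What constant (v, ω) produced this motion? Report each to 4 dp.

Δθ = -1.308997 − -1.308997 = 0.000000
ω = Δθ/dt = 0.000000/1.5 = 0.0000
ω = 0 → v = (Δx·cos θ + Δy·sin θ)/dt = 0.2500

v = 0.2500, ω = 0.0000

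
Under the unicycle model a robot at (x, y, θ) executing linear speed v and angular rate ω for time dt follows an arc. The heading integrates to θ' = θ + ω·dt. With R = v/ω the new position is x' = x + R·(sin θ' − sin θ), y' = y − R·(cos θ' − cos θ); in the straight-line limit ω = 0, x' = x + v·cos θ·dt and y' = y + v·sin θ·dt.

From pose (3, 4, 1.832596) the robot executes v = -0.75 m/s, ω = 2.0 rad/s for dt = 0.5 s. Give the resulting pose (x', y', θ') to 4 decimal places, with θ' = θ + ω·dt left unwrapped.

θ' = 1.8326 + 2.0·0.5 = 2.8326
R = v/ω = -0.75/2.0 = -0.3750
x' = 3 + -0.3750·(sin 2.8326 − sin 1.8326) = 3.2482
y' = 4 − -0.3750·(cos 2.8326 − cos 1.8326) = 3.7398

(3.2482, 3.7398, 2.8326)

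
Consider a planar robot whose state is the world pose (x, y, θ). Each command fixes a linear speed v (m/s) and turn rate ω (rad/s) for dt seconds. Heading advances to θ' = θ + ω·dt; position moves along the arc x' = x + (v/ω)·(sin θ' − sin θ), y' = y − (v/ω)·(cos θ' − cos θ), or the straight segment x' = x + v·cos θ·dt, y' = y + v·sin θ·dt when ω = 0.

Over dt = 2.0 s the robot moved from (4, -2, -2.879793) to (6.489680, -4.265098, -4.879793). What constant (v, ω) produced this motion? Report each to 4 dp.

v = -2.0000, ω = -1.0000

Δθ = -4.879793 − -2.879793 = -2.000000
ω = Δθ/dt = -2.000000/2.0 = -1.0000
R = Δx/(sin θ' − sin θ) = 2.0000
v = R·ω = 2.0000·-1.0000 = -2.0000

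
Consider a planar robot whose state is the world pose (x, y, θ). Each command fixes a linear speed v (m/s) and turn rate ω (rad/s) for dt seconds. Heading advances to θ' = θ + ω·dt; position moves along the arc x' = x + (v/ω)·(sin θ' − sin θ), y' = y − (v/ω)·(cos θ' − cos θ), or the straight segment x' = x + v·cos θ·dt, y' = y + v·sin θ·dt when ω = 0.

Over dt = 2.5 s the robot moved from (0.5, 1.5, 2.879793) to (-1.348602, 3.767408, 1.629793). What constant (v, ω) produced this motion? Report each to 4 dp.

Δθ = 1.629793 − 2.879793 = -1.250000
ω = Δθ/dt = -1.250000/2.5 = -0.5000
R = −Δy/(cos θ' − cos θ) = -2.5000
v = R·ω = -2.5000·-0.5000 = 1.2500

v = 1.2500, ω = -0.5000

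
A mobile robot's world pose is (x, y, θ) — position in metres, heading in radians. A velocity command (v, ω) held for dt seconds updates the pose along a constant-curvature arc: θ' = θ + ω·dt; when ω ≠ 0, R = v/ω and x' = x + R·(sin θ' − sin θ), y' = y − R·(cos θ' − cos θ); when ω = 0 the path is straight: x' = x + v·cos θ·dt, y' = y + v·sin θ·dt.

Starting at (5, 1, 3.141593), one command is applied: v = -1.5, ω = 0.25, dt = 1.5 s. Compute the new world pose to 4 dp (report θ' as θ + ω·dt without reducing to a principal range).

θ' = 3.1416 + 0.25·1.5 = 3.5166
R = v/ω = -1.5/0.25 = -6.0000
x' = 5 + -6.0000·(sin 3.5166 − sin 3.1416) = 7.1976
y' = 1 − -6.0000·(cos 3.5166 − cos 3.1416) = 1.4170

(7.1976, 1.4170, 3.5166)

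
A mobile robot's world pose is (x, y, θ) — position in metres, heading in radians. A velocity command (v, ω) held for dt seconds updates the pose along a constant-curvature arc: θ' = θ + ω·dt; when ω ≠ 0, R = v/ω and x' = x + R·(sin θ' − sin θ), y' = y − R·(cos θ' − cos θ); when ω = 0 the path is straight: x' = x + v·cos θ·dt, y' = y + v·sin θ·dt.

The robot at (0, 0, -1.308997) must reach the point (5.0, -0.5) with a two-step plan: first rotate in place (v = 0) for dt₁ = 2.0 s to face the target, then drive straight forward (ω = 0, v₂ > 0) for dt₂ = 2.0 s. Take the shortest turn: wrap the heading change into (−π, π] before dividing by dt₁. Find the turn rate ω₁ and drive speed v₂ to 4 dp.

ω₁ = 0.6047, v₂ = 2.5125

heading to target = atan2(-0.5−0, 5−0) = -0.0997
Δθ = wrap(-0.0997 − -1.3090) = 1.2093; ω₁ = Δθ/dt₁ = 0.6047
distance = √((5−0)² + (-0.5−0)²) = 5.0249; v₂ = distance/dt₂ = 2.5125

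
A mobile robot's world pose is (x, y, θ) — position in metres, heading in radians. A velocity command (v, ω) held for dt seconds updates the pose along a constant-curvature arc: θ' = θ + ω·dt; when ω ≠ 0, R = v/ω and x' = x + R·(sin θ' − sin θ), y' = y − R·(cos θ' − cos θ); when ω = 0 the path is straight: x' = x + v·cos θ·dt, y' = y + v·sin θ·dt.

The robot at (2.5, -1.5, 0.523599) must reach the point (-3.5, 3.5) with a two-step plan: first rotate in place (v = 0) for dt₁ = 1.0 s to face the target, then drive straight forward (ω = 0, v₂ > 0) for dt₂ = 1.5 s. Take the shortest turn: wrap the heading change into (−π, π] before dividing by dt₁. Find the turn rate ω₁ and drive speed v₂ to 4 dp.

ω₁ = 1.9233, v₂ = 5.2068

heading to target = atan2(3.5−-1.5, -3.5−2.5) = 2.4469
Δθ = wrap(2.4469 − 0.5236) = 1.9233; ω₁ = Δθ/dt₁ = 1.9233
distance = √((-3.5−2.5)² + (3.5−-1.5)²) = 7.8102; v₂ = distance/dt₂ = 5.2068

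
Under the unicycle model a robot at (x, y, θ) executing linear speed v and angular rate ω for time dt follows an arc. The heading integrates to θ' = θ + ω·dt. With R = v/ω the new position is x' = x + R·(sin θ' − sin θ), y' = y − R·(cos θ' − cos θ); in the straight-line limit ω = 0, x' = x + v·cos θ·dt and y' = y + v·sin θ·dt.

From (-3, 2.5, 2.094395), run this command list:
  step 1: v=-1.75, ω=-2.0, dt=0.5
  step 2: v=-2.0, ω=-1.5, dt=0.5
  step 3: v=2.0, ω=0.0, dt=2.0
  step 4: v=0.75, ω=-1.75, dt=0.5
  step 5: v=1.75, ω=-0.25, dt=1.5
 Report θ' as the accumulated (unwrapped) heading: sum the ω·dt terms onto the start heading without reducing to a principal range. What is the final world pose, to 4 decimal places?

(2.3770, 0.6174, -0.9056)

step 1: θ'=1.0944 (R=0.8750) → pose (-2.9802, 1.6612, 1.0944)
step 2: θ'=0.3444 (R=1.3333) → pose (-3.7149, 1.0176, 0.3444)
step 3: θ'=0.3444 (straight) → pose (0.0502, 2.3682, 0.3444)
step 4: θ'=-0.5306 (R=-0.4286) → pose (0.4118, 2.3344, -0.5306)
step 5: θ'=-0.9056 (R=-7.0000) → pose (2.3770, 0.6174, -0.9056)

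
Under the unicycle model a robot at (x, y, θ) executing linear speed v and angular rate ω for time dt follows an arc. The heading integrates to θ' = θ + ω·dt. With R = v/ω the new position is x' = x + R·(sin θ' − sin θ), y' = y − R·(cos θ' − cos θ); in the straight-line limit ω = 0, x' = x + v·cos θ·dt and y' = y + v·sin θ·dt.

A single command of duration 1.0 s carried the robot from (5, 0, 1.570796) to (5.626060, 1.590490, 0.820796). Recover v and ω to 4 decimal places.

Δθ = 0.820796 − 1.570796 = -0.750000
ω = Δθ/dt = -0.750000/1.0 = -0.7500
R = −Δy/(cos θ' − cos θ) = -2.3333
v = R·ω = -2.3333·-0.7500 = 1.7500

v = 1.7500, ω = -0.7500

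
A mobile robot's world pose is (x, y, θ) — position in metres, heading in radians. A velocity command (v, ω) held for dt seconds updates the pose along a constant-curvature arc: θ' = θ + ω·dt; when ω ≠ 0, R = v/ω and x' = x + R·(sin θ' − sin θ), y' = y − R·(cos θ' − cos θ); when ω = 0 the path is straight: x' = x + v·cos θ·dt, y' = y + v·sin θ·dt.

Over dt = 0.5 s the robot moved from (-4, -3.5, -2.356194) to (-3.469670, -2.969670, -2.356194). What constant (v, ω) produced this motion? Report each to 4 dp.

Δθ = -2.356194 − -2.356194 = 0.000000
ω = Δθ/dt = 0.000000/0.5 = 0.0000
ω = 0 → v = (Δx·cos θ + Δy·sin θ)/dt = -1.5000

v = -1.5000, ω = 0.0000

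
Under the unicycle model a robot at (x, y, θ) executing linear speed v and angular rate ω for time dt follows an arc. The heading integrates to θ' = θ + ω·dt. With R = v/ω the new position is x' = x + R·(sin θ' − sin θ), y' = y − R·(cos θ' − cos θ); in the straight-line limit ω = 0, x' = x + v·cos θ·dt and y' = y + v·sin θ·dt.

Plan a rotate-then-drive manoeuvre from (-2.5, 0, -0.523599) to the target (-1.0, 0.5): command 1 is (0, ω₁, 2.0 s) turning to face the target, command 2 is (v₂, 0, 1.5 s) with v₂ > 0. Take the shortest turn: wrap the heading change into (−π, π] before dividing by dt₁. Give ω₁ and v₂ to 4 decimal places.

heading to target = atan2(0.5−0, -1−-2.5) = 0.3218
Δθ = wrap(0.3218 − -0.5236) = 0.8453; ω₁ = Δθ/dt₁ = 0.4227
distance = √((-1−-2.5)² + (0.5−0)²) = 1.5811; v₂ = distance/dt₂ = 1.0541

ω₁ = 0.4227, v₂ = 1.0541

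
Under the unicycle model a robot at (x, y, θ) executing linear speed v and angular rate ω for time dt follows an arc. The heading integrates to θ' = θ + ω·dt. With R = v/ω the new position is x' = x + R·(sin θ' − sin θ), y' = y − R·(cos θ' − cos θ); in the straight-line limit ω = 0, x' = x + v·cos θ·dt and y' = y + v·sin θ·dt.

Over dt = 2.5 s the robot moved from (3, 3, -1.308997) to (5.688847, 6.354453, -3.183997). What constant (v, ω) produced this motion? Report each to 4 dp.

v = -2.0000, ω = -0.7500

Δθ = -3.183997 − -1.308997 = -1.875000
ω = Δθ/dt = -1.875000/2.5 = -0.7500
R = −Δy/(cos θ' − cos θ) = 2.6667
v = R·ω = 2.6667·-0.7500 = -2.0000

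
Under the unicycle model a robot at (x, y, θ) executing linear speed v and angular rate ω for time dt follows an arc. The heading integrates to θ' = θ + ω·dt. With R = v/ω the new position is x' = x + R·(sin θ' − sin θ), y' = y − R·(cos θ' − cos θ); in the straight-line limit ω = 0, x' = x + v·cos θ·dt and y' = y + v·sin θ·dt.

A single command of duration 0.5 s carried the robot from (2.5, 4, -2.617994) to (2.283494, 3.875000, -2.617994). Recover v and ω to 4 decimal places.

Δθ = -2.617994 − -2.617994 = 0.000000
ω = Δθ/dt = 0.000000/0.5 = 0.0000
ω = 0 → v = (Δx·cos θ + Δy·sin θ)/dt = 0.5000

v = 0.5000, ω = 0.0000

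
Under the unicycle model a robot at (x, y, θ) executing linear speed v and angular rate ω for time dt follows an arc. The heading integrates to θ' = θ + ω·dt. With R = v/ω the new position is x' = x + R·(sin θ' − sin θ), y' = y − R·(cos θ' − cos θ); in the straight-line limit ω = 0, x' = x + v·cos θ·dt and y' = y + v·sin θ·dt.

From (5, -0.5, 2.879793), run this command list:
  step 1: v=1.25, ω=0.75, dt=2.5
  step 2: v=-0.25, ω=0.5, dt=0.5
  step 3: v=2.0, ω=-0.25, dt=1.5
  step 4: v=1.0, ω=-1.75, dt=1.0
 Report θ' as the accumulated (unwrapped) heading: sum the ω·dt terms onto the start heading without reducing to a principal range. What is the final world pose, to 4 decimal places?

(2.4776, -5.5285, 2.8798)

step 1: θ'=4.7548 (R=1.6667) → pose (2.9035, -2.1805, 4.7548)
step 2: θ'=5.0048 (R=-0.5000) → pose (2.8827, -2.0576, 5.0048)
step 3: θ'=4.6298 (R=-8.0000) → pose (3.1950, -5.0237, 4.6298)
step 4: θ'=2.8798 (R=-0.5714) → pose (2.4776, -5.5285, 2.8798)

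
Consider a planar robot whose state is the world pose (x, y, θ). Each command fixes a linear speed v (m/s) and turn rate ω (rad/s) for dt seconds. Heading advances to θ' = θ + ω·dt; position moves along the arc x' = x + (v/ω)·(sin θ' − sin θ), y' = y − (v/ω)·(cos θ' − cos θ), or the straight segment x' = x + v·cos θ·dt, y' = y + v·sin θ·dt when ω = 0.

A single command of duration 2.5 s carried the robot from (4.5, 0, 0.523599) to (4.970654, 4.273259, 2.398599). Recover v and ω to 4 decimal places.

Δθ = 2.398599 − 0.523599 = 1.875000
ω = Δθ/dt = 1.875000/2.5 = 0.7500
R = −Δy/(cos θ' − cos θ) = 2.6667
v = R·ω = 2.6667·0.7500 = 2.0000

v = 2.0000, ω = 0.7500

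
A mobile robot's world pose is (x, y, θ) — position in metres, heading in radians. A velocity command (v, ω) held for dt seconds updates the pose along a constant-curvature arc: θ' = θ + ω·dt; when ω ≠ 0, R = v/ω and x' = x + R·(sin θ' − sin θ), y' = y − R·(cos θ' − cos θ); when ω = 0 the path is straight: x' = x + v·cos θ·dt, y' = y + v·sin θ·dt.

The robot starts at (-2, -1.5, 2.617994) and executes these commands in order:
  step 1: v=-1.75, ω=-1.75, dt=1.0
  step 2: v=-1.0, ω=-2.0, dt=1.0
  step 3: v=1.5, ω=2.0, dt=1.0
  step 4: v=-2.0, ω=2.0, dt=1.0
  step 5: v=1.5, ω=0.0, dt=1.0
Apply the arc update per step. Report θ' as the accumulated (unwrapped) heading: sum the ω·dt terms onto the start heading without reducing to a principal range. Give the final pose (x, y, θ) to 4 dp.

step 1: θ'=0.8680 (R=1.0000) → pose (-1.7370, -3.0124, 0.8680)
step 2: θ'=-1.1320 (R=0.5000) → pose (-2.5711, -2.9016, -1.1320)
step 3: θ'=0.8680 (R=0.7500) → pose (-1.3199, -3.0678, 0.8680)
step 4: θ'=2.8680 (R=-1.0000) → pose (-0.8271, -4.6769, 2.8680)
step 5: θ'=2.8680 (straight) → pose (-2.2713, -4.2716, 2.8680)

(-2.2713, -4.2716, 2.8680)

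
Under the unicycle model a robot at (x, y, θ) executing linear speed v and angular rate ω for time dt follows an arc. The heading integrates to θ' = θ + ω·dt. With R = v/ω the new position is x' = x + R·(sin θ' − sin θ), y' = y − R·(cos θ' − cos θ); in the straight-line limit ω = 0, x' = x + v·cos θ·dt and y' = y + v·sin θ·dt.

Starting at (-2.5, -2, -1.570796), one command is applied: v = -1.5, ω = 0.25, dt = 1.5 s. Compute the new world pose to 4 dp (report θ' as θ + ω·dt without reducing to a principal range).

(-2.9170, 0.1976, -1.1958)

θ' = -1.5708 + 0.25·1.5 = -1.1958
R = v/ω = -1.5/0.25 = -6.0000
x' = -2.5 + -6.0000·(sin -1.1958 − sin -1.5708) = -2.9170
y' = -2 − -6.0000·(cos -1.1958 − cos -1.5708) = 0.1976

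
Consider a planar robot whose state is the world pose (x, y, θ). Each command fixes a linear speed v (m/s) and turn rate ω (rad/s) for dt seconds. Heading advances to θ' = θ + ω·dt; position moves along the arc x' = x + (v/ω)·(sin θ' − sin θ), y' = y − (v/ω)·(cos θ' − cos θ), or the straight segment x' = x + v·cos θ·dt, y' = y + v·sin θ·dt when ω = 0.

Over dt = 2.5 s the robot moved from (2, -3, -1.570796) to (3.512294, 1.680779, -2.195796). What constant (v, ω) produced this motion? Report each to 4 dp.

v = -2.0000, ω = -0.2500

Δθ = -2.195796 − -1.570796 = -0.625000
ω = Δθ/dt = -0.625000/2.5 = -0.2500
R = −Δy/(cos θ' − cos θ) = 8.0000
v = R·ω = 8.0000·-0.2500 = -2.0000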